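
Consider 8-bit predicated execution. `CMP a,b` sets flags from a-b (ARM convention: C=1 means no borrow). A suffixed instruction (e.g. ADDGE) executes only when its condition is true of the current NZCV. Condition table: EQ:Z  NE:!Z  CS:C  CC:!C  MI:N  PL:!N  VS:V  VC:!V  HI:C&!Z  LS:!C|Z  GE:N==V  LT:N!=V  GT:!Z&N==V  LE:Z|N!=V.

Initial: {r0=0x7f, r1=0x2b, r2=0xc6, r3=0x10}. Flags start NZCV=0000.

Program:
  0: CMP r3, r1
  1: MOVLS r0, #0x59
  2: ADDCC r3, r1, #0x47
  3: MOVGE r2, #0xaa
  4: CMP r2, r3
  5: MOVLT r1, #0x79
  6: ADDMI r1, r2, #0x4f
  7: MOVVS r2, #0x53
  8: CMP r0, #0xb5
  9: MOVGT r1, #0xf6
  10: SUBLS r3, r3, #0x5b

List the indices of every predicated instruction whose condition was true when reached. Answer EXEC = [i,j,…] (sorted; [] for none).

0: ✓ CMP  NZCV=1000
1: ✓ MOVLS  r0←0x59
2: ✓ ADDCC  r3←0x72
3: · MOVGE
4: ✓ CMP  NZCV=0011
5: ✓ MOVLT  r1←0x79
6: · ADDMI
7: ✓ MOVVS  r2←0x53
8: ✓ CMP  NZCV=1001
9: ✓ MOVGT  r1←0xf6
10: ✓ SUBLS  r3←0x17

EXEC = [1,2,5,7,9,10]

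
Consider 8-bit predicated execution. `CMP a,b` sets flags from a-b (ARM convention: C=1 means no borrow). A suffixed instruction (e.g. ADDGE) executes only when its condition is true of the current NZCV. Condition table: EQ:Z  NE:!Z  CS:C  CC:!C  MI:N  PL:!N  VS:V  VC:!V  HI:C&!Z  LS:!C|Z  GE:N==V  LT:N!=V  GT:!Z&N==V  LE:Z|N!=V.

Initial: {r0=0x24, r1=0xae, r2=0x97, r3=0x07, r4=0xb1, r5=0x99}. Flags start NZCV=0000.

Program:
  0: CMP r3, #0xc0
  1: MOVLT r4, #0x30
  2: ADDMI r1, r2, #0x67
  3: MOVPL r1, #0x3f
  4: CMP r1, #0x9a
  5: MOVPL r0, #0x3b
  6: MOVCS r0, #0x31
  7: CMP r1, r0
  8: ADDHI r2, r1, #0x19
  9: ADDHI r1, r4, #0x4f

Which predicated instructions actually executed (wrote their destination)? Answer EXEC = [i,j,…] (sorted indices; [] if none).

[0] flags=0000 → (cmp)
[1] flags=0000 LT?F → skip
[2] flags=0000 MI?F → skip
[3] flags=0000 PL?T → r1=0x3f
[4] flags=1001 → (cmp)
[5] flags=1001 PL?F → skip
[6] flags=1001 CS?F → skip
[7] flags=0010 → (cmp)
[8] flags=0010 HI?T → r2=0x58
[9] flags=0010 HI?T → r1=0x00

EXEC = [3,8,9]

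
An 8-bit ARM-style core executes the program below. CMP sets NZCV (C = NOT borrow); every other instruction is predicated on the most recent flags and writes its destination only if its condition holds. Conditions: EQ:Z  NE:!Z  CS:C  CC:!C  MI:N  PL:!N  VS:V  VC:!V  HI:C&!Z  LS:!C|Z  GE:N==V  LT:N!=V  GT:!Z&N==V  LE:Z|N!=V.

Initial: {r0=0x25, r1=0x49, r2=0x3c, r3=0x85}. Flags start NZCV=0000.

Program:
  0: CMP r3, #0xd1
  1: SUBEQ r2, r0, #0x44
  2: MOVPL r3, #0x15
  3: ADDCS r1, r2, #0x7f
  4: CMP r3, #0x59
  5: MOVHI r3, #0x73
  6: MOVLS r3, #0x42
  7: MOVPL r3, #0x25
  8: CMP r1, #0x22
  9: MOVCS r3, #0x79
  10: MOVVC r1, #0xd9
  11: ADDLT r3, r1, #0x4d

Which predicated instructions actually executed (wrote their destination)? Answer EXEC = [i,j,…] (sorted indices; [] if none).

EXEC = [5,7,9,10]

[0] flags=1000 → (cmp)
[1] flags=1000 EQ?F → skip
[2] flags=1000 PL?F → skip
[3] flags=1000 CS?F → skip
[4] flags=0011 → (cmp)
[5] flags=0011 HI?T → r3=0x73
[6] flags=0011 LS?F → skip
[7] flags=0011 PL?T → r3=0x25
[8] flags=0010 → (cmp)
[9] flags=0010 CS?T → r3=0x79
[10] flags=0010 VC?T → r1=0xd9
[11] flags=0010 LT?F → skip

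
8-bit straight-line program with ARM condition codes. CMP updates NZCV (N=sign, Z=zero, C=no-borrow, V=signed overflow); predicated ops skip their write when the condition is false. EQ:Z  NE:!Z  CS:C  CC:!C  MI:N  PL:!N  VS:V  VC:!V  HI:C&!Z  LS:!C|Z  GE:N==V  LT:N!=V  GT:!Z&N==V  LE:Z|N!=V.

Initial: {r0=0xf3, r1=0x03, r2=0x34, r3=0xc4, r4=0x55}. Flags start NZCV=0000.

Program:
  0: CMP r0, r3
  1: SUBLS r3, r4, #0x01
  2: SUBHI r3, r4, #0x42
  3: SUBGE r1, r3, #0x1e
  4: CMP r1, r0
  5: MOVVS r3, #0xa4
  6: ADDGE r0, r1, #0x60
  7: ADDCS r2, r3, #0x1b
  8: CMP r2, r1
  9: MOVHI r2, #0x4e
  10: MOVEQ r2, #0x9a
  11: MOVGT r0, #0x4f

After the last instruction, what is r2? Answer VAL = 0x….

VAL = 0x2e

0: ✓ CMP  NZCV=0010
1: · SUBLS
2: ✓ SUBHI  r3←0x13
3: ✓ SUBGE  r1←0xf5
4: ✓ CMP  NZCV=0010
5: · MOVVS
6: ✓ ADDGE  r0←0x55
7: ✓ ADDCS  r2←0x2e
8: ✓ CMP  NZCV=0000
9: · MOVHI
10: · MOVEQ
11: ✓ MOVGT  r0←0x4f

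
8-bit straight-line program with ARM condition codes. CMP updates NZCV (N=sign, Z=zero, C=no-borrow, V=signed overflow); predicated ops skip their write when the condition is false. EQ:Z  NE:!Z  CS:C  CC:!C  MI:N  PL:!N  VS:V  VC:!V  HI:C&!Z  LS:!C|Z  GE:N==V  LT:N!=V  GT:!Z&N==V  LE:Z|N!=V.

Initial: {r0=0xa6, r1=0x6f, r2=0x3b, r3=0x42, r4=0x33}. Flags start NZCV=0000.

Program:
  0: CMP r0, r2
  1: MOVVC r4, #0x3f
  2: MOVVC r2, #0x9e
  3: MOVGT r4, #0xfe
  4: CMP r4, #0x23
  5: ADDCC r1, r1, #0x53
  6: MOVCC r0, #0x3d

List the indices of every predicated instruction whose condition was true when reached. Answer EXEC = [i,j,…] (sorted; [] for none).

EXEC = []

0: ✓ CMP  NZCV=0011
1: · MOVVC
2: · MOVVC
3: · MOVGT
4: ✓ CMP  NZCV=0010
5: · ADDCC
6: · MOVCC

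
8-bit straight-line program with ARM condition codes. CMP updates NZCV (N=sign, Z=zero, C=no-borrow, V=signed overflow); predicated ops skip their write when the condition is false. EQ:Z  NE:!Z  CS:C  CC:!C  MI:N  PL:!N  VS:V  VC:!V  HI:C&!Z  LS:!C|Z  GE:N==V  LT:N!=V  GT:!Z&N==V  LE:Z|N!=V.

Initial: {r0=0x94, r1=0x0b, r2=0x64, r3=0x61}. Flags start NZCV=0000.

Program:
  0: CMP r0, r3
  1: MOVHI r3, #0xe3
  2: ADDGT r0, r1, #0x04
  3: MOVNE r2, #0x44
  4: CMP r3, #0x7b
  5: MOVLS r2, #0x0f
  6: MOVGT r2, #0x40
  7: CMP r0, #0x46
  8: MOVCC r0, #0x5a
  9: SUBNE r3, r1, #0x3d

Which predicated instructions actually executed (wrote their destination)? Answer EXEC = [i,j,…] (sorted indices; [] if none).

[0] flags=0011 → (cmp)
[1] flags=0011 HI?T → r3=0xe3
[2] flags=0011 GT?F → skip
[3] flags=0011 NE?T → r2=0x44
[4] flags=0011 → (cmp)
[5] flags=0011 LS?F → skip
[6] flags=0011 GT?F → skip
[7] flags=0011 → (cmp)
[8] flags=0011 CC?F → skip
[9] flags=0011 NE?T → r3=0xce

EXEC = [1,3,9]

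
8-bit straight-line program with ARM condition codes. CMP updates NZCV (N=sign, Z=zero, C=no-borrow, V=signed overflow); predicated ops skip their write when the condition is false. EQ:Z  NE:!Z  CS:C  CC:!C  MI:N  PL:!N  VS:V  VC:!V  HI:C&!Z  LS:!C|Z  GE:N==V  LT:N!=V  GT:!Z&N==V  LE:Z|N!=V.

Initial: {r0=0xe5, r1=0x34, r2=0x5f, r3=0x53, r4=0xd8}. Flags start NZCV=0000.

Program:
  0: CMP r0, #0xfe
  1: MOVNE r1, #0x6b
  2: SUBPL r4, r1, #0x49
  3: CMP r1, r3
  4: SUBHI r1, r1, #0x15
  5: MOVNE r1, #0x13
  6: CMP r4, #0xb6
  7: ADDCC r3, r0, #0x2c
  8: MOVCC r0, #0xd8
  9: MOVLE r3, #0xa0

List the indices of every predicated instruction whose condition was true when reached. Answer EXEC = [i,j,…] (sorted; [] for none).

[0] flags=1000 → (cmp)
[1] flags=1000 NE?T → r1=0x6b
[2] flags=1000 PL?F → skip
[3] flags=0010 → (cmp)
[4] flags=0010 HI?T → r1=0x56
[5] flags=0010 NE?T → r1=0x13
[6] flags=0010 → (cmp)
[7] flags=0010 CC?F → skip
[8] flags=0010 CC?F → skip
[9] flags=0010 LE?F → skip

EXEC = [1,4,5]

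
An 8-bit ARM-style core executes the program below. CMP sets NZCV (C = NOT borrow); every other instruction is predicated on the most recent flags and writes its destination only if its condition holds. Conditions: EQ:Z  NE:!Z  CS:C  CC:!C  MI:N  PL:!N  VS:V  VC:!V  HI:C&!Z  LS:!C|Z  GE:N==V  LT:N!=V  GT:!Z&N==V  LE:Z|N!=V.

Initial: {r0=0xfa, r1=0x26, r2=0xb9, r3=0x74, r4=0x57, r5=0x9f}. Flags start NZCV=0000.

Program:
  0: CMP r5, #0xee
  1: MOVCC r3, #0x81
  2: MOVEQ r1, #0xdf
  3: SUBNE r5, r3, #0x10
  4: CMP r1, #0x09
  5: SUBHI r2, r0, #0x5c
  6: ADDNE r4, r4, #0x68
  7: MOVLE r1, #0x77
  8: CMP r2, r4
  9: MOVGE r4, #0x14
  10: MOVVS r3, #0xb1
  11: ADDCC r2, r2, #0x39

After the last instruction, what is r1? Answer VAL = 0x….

[0] flags=1000 → (cmp)
[1] flags=1000 CC?T → r3=0x81
[2] flags=1000 EQ?F → skip
[3] flags=1000 NE?T → r5=0x71
[4] flags=0010 → (cmp)
[5] flags=0010 HI?T → r2=0x9e
[6] flags=0010 NE?T → r4=0xbf
[7] flags=0010 LE?F → skip
[8] flags=1000 → (cmp)
[9] flags=1000 GE?F → skip
[10] flags=1000 VS?F → skip
[11] flags=1000 CC?T → r2=0xd7

VAL = 0x26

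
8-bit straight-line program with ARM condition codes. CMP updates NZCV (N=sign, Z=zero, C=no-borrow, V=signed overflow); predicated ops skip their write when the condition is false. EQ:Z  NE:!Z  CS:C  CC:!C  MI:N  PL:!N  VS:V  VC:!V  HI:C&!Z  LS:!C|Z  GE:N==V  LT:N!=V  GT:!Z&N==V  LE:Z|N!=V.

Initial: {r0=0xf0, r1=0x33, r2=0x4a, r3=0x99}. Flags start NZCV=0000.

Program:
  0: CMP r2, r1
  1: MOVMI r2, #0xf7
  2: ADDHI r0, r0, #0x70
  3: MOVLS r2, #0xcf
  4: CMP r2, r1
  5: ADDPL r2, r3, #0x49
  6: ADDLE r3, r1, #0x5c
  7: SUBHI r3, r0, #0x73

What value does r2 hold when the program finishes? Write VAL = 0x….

[0] flags=0010 → (cmp)
[1] flags=0010 MI?F → skip
[2] flags=0010 HI?T → r0=0x60
[3] flags=0010 LS?F → skip
[4] flags=0010 → (cmp)
[5] flags=0010 PL?T → r2=0xe2
[6] flags=0010 LE?F → skip
[7] flags=0010 HI?T → r3=0xed

VAL = 0xe2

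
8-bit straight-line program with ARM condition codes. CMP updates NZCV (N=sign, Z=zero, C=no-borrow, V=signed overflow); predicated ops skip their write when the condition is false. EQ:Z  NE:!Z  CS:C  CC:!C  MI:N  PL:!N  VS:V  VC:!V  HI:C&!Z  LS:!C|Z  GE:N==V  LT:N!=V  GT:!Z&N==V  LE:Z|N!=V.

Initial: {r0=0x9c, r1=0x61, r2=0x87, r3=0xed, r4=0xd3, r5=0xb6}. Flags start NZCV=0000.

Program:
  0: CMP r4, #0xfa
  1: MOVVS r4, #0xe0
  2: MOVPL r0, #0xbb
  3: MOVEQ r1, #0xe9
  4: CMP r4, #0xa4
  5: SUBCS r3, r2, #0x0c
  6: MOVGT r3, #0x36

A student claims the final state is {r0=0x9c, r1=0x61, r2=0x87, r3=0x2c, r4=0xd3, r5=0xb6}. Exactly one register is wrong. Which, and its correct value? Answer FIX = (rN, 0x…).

FIX = (r3, 0x36)

[0] flags=1000 → (cmp)
[1] flags=1000 VS?F → skip
[2] flags=1000 PL?F → skip
[3] flags=1000 EQ?F → skip
[4] flags=0010 → (cmp)
[5] flags=0010 CS?T → r3=0x7b
[6] flags=0010 GT?T → r3=0x36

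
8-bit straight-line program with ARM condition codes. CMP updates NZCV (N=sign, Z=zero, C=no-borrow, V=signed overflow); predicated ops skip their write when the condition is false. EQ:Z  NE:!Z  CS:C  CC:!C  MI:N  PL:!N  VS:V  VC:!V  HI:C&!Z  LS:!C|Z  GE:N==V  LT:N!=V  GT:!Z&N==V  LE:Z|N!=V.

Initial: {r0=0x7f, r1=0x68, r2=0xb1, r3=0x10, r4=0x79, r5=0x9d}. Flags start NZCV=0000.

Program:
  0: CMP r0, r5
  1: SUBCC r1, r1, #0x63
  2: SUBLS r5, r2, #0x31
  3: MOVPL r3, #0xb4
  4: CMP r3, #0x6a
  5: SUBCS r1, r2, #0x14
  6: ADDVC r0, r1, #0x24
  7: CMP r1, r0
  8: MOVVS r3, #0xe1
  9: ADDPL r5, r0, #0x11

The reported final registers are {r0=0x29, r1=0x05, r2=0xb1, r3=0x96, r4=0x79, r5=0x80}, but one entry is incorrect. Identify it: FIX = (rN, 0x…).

FIX = (r3, 0x10)

0: ✓ CMP  NZCV=1001
1: ✓ SUBCC  r1←0x05
2: ✓ SUBLS  r5←0x80
3: · MOVPL
4: ✓ CMP  NZCV=1000
5: · SUBCS
6: ✓ ADDVC  r0←0x29
7: ✓ CMP  NZCV=1000
8: · MOVVS
9: · ADDPL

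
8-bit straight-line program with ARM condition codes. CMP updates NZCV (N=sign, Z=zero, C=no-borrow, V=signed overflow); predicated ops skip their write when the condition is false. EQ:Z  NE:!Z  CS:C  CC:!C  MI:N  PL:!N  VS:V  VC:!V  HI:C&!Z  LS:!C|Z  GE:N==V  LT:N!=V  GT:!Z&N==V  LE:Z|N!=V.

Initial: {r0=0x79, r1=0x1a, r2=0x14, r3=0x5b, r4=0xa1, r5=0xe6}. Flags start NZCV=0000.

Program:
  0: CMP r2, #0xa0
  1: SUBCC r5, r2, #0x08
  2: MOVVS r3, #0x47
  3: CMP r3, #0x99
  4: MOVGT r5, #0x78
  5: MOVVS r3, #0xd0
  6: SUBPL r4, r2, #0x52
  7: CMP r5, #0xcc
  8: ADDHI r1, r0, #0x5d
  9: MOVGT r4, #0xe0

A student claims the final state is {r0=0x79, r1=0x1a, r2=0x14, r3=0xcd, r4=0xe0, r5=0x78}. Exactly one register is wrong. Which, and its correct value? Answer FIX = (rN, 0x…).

0: ✓ CMP  NZCV=0000
1: ✓ SUBCC  r5←0x0c
2: · MOVVS
3: ✓ CMP  NZCV=1001
4: ✓ MOVGT  r5←0x78
5: ✓ MOVVS  r3←0xd0
6: · SUBPL
7: ✓ CMP  NZCV=1001
8: · ADDHI
9: ✓ MOVGT  r4←0xe0

FIX = (r3, 0xd0)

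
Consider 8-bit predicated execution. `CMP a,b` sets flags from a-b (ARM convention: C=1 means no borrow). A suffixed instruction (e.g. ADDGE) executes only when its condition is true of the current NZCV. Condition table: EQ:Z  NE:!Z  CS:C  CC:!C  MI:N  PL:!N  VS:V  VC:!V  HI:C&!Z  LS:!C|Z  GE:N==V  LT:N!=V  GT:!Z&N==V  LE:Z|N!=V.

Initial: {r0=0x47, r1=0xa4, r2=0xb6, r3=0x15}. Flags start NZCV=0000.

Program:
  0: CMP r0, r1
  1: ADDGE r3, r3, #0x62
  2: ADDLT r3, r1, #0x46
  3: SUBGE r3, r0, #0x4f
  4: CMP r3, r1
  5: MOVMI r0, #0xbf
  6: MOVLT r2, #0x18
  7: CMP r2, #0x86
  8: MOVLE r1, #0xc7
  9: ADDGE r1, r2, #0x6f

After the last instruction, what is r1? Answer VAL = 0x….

[0] flags=1001 → (cmp)
[1] flags=1001 GE?T → r3=0x77
[2] flags=1001 LT?F → skip
[3] flags=1001 GE?T → r3=0xf8
[4] flags=0010 → (cmp)
[5] flags=0010 MI?F → skip
[6] flags=0010 LT?F → skip
[7] flags=0010 → (cmp)
[8] flags=0010 LE?F → skip
[9] flags=0010 GE?T → r1=0x25

VAL = 0x25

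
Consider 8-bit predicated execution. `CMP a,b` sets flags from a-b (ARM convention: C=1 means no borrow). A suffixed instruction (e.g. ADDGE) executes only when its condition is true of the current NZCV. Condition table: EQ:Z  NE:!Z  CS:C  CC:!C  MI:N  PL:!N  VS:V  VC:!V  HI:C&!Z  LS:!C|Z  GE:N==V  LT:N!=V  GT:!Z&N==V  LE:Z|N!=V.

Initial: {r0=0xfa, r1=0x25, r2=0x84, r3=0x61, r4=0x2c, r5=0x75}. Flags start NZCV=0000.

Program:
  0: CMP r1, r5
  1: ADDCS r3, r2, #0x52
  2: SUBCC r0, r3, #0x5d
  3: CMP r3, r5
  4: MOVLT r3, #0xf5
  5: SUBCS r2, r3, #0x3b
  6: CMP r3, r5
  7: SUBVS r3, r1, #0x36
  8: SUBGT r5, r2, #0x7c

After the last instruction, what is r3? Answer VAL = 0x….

VAL = 0xf5

0: ✓ CMP  NZCV=1000
1: · ADDCS
2: ✓ SUBCC  r0←0x04
3: ✓ CMP  NZCV=1000
4: ✓ MOVLT  r3←0xf5
5: · SUBCS
6: ✓ CMP  NZCV=1010
7: · SUBVS
8: · SUBGT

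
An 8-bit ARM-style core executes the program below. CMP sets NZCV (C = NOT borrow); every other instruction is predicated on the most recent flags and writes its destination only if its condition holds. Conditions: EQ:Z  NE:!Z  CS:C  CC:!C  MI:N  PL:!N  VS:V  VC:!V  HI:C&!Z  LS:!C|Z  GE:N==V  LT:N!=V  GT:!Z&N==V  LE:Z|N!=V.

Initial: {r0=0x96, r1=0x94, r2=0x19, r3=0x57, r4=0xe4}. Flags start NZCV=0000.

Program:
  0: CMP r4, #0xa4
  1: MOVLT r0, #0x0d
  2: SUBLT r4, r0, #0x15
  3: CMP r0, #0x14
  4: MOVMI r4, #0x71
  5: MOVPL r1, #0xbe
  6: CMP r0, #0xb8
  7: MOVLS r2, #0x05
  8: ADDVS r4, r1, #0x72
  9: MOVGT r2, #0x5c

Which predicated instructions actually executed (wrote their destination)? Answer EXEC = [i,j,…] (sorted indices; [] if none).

EXEC = [4,7]

[0] flags=0010 → (cmp)
[1] flags=0010 LT?F → skip
[2] flags=0010 LT?F → skip
[3] flags=1010 → (cmp)
[4] flags=1010 MI?T → r4=0x71
[5] flags=1010 PL?F → skip
[6] flags=1000 → (cmp)
[7] flags=1000 LS?T → r2=0x05
[8] flags=1000 VS?F → skip
[9] flags=1000 GT?F → skip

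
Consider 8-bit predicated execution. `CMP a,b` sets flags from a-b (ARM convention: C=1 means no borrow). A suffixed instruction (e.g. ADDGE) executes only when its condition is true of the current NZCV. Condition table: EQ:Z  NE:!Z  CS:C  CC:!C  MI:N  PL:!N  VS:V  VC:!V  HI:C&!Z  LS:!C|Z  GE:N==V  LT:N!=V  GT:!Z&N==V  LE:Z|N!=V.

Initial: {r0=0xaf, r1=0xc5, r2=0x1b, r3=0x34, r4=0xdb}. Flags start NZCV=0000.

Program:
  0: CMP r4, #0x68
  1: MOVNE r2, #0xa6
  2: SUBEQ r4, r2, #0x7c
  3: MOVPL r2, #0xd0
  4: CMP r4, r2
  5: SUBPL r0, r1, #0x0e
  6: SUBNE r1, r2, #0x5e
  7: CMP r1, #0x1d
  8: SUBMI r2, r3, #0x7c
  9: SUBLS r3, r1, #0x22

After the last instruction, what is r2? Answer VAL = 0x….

VAL = 0xd0

[0] flags=0011 → (cmp)
[1] flags=0011 NE?T → r2=0xa6
[2] flags=0011 EQ?F → skip
[3] flags=0011 PL?T → r2=0xd0
[4] flags=0010 → (cmp)
[5] flags=0010 PL?T → r0=0xb7
[6] flags=0010 NE?T → r1=0x72
[7] flags=0010 → (cmp)
[8] flags=0010 MI?F → skip
[9] flags=0010 LS?F → skip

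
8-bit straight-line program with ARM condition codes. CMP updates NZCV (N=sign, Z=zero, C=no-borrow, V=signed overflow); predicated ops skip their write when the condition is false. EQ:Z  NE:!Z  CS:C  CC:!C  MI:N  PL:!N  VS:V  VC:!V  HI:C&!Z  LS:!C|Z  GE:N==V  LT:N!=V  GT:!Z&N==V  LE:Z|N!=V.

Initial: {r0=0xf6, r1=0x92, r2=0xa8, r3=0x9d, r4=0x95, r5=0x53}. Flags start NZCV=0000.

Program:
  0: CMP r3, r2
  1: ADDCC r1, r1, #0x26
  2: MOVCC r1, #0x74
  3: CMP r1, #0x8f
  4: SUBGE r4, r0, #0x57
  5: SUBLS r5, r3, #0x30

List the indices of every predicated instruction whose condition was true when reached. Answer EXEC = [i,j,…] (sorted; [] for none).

0: ✓ CMP  NZCV=1000
1: ✓ ADDCC  r1←0xb8
2: ✓ MOVCC  r1←0x74
3: ✓ CMP  NZCV=1001
4: ✓ SUBGE  r4←0x9f
5: ✓ SUBLS  r5←0x6d

EXEC = [1,2,4,5]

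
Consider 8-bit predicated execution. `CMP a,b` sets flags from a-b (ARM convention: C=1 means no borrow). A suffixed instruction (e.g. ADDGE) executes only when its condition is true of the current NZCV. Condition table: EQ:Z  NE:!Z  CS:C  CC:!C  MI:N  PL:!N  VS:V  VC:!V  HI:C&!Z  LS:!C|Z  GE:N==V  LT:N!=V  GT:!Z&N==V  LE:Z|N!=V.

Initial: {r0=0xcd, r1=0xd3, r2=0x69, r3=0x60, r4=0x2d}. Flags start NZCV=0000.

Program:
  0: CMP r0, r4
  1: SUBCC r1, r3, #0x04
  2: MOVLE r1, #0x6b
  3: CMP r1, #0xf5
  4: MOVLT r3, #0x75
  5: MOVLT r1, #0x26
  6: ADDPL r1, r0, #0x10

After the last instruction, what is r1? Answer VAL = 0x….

[0] flags=1010 → (cmp)
[1] flags=1010 CC?F → skip
[2] flags=1010 LE?T → r1=0x6b
[3] flags=0000 → (cmp)
[4] flags=0000 LT?F → skip
[5] flags=0000 LT?F → skip
[6] flags=0000 PL?T → r1=0xdd

VAL = 0xdd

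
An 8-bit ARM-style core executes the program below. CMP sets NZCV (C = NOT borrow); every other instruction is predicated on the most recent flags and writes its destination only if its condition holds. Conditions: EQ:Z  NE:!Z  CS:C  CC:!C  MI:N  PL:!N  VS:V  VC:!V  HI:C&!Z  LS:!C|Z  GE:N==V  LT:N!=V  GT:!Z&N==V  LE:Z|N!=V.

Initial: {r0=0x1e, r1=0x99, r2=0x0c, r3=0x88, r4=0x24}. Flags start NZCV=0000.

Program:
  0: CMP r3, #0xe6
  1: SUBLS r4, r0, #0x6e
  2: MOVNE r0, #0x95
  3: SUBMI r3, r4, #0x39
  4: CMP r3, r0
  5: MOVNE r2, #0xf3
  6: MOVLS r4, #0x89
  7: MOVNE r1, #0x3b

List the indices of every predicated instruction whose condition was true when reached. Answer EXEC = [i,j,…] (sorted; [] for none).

EXEC = [1,2,3,5,6,7]

0: ✓ CMP  NZCV=1000
1: ✓ SUBLS  r4←0xb0
2: ✓ MOVNE  r0←0x95
3: ✓ SUBMI  r3←0x77
4: ✓ CMP  NZCV=1001
5: ✓ MOVNE  r2←0xf3
6: ✓ MOVLS  r4←0x89
7: ✓ MOVNE  r1←0x3b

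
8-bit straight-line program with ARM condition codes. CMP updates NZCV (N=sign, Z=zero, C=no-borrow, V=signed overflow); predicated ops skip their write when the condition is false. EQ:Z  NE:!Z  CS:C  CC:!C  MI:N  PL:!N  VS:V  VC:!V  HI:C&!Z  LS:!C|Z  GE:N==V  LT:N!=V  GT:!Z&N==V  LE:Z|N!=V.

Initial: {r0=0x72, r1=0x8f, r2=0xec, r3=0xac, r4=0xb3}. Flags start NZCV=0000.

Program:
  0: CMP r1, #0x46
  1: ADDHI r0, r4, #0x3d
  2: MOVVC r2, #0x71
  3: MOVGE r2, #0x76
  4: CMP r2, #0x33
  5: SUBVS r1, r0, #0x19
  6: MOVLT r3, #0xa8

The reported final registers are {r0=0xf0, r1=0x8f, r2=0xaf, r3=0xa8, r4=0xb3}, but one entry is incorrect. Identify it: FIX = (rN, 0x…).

FIX = (r2, 0xec)

0: ✓ CMP  NZCV=0011
1: ✓ ADDHI  r0←0xf0
2: · MOVVC
3: · MOVGE
4: ✓ CMP  NZCV=1010
5: · SUBVS
6: ✓ MOVLT  r3←0xa8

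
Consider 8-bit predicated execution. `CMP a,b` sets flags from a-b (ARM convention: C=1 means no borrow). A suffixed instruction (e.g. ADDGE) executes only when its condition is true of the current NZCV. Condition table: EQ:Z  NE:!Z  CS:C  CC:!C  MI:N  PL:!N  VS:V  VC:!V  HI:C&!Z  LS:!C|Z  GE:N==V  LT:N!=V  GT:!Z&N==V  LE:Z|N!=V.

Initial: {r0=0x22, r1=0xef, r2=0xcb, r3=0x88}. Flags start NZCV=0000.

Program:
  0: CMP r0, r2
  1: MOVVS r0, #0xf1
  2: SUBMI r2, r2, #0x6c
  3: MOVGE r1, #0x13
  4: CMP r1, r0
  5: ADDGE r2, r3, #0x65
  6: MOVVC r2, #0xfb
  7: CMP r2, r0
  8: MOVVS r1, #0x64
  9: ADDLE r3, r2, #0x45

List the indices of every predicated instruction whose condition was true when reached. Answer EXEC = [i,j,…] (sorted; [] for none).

EXEC = [3,6,9]

0: ✓ CMP  NZCV=0000
1: · MOVVS
2: · SUBMI
3: ✓ MOVGE  r1←0x13
4: ✓ CMP  NZCV=1000
5: · ADDGE
6: ✓ MOVVC  r2←0xfb
7: ✓ CMP  NZCV=1010
8: · MOVVS
9: ✓ ADDLE  r3←0x40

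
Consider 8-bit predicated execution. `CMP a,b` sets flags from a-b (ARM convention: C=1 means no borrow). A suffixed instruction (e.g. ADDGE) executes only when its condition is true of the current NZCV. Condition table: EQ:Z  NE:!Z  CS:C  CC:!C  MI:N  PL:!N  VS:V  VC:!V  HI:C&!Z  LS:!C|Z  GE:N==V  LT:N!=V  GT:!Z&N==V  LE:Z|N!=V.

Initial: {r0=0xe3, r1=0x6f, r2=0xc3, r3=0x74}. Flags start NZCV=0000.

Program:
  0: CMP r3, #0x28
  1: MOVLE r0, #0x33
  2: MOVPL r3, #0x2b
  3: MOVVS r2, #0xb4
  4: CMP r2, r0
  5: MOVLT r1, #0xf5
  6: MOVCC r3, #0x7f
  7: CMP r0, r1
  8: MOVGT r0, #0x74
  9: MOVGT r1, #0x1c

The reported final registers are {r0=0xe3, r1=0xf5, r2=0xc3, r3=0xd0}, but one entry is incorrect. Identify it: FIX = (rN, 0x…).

[0] flags=0010 → (cmp)
[1] flags=0010 LE?F → skip
[2] flags=0010 PL?T → r3=0x2b
[3] flags=0010 VS?F → skip
[4] flags=1000 → (cmp)
[5] flags=1000 LT?T → r1=0xf5
[6] flags=1000 CC?T → r3=0x7f
[7] flags=1000 → (cmp)
[8] flags=1000 GT?F → skip
[9] flags=1000 GT?F → skip

FIX = (r3, 0x7f)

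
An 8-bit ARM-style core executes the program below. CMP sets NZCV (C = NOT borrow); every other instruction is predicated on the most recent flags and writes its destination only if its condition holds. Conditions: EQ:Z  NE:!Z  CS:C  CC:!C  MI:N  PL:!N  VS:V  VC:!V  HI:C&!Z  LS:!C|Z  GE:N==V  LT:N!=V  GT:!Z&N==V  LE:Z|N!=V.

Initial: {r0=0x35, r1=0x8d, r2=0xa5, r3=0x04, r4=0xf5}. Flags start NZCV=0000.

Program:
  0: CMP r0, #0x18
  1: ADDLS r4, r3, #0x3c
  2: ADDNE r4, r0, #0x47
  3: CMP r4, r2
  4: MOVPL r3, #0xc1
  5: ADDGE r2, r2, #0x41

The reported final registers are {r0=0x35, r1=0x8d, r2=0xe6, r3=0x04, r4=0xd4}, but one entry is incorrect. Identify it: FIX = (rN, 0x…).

FIX = (r4, 0x7c)

[0] flags=0010 → (cmp)
[1] flags=0010 LS?F → skip
[2] flags=0010 NE?T → r4=0x7c
[3] flags=1001 → (cmp)
[4] flags=1001 PL?F → skip
[5] flags=1001 GE?T → r2=0xe6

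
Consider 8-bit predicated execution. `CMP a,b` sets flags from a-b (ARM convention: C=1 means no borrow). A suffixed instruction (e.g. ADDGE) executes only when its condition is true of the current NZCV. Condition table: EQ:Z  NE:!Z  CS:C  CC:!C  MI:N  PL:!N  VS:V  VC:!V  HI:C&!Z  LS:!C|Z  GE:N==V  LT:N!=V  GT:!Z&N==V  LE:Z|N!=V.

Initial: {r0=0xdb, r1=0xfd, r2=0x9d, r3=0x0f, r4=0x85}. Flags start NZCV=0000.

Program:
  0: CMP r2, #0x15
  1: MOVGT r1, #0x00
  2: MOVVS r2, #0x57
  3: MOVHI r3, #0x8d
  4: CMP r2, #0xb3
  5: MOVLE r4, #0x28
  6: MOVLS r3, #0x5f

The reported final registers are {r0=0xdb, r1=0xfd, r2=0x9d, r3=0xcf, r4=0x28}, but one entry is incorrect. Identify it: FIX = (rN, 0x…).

0: ✓ CMP  NZCV=1010
1: · MOVGT
2: · MOVVS
3: ✓ MOVHI  r3←0x8d
4: ✓ CMP  NZCV=1000
5: ✓ MOVLE  r4←0x28
6: ✓ MOVLS  r3←0x5f

FIX = (r3, 0x5f)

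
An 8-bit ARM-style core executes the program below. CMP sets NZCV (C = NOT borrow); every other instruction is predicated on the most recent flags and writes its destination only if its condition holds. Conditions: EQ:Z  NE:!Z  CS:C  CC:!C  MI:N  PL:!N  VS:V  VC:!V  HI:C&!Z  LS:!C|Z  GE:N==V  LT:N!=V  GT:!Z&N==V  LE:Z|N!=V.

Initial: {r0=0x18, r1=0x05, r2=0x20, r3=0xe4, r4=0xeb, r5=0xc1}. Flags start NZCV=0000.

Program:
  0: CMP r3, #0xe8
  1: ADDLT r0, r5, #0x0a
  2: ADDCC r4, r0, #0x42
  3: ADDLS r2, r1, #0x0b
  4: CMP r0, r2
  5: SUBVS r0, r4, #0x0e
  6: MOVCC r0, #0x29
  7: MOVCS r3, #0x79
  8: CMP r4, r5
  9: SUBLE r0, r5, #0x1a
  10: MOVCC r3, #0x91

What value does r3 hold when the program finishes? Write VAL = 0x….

VAL = 0x91

[0] flags=1000 → (cmp)
[1] flags=1000 LT?T → r0=0xcb
[2] flags=1000 CC?T → r4=0x0d
[3] flags=1000 LS?T → r2=0x10
[4] flags=1010 → (cmp)
[5] flags=1010 VS?F → skip
[6] flags=1010 CC?F → skip
[7] flags=1010 CS?T → r3=0x79
[8] flags=0000 → (cmp)
[9] flags=0000 LE?F → skip
[10] flags=0000 CC?T → r3=0x91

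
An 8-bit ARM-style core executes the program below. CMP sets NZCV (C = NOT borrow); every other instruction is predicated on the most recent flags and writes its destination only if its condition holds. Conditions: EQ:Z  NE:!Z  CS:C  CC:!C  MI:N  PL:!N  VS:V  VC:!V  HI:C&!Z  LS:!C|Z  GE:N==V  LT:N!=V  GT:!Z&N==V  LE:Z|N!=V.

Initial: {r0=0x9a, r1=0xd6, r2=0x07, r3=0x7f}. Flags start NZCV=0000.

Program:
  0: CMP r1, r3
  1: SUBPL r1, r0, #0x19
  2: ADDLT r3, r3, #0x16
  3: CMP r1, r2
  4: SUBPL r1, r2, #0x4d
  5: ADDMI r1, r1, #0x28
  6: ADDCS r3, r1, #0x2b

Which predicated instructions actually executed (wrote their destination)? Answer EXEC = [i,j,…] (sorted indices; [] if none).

EXEC = [1,2,4,6]

0: ✓ CMP  NZCV=0011
1: ✓ SUBPL  r1←0x81
2: ✓ ADDLT  r3←0x95
3: ✓ CMP  NZCV=0011
4: ✓ SUBPL  r1←0xba
5: · ADDMI
6: ✓ ADDCS  r3←0xe5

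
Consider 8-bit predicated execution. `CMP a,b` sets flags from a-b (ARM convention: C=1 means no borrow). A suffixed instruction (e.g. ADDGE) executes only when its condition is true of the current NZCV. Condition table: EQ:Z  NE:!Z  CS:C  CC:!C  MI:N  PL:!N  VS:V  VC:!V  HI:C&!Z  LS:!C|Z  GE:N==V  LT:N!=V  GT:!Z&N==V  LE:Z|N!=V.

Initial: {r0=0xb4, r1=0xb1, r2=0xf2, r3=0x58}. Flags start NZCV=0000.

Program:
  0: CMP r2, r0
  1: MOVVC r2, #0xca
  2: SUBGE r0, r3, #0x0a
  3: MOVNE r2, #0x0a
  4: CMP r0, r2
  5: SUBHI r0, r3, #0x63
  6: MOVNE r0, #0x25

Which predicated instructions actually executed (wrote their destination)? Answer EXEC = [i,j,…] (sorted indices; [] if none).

0: ✓ CMP  NZCV=0010
1: ✓ MOVVC  r2←0xca
2: ✓ SUBGE  r0←0x4e
3: ✓ MOVNE  r2←0x0a
4: ✓ CMP  NZCV=0010
5: ✓ SUBHI  r0←0xf5
6: ✓ MOVNE  r0←0x25

EXEC = [1,2,3,5,6]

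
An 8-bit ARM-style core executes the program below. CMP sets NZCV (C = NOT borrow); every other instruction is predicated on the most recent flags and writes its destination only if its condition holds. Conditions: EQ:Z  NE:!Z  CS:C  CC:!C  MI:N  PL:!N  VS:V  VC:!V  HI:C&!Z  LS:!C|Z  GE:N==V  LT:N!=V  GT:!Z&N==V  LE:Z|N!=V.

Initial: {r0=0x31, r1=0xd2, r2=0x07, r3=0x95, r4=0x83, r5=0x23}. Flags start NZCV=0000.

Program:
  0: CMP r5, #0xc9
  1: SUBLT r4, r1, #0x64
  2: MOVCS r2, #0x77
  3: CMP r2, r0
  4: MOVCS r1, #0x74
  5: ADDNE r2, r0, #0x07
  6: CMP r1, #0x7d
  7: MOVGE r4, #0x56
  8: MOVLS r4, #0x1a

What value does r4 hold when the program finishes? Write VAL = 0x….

[0] flags=0000 → (cmp)
[1] flags=0000 LT?F → skip
[2] flags=0000 CS?F → skip
[3] flags=1000 → (cmp)
[4] flags=1000 CS?F → skip
[5] flags=1000 NE?T → r2=0x38
[6] flags=0011 → (cmp)
[7] flags=0011 GE?F → skip
[8] flags=0011 LS?F → skip

VAL = 0x83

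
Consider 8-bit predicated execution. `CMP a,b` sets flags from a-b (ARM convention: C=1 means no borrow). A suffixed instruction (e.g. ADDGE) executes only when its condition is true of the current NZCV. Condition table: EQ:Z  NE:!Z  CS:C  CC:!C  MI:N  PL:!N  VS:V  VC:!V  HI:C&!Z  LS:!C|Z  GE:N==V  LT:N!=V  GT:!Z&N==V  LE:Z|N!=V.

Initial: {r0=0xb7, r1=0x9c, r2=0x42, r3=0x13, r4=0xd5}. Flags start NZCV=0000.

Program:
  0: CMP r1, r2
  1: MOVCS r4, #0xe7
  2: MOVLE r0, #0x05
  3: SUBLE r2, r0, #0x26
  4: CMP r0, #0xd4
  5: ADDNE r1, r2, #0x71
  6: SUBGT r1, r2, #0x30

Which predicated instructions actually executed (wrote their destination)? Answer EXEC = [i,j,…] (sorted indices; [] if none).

EXEC = [1,2,3,5,6]

0: ✓ CMP  NZCV=0011
1: ✓ MOVCS  r4←0xe7
2: ✓ MOVLE  r0←0x05
3: ✓ SUBLE  r2←0xdf
4: ✓ CMP  NZCV=0000
5: ✓ ADDNE  r1←0x50
6: ✓ SUBGT  r1←0xaf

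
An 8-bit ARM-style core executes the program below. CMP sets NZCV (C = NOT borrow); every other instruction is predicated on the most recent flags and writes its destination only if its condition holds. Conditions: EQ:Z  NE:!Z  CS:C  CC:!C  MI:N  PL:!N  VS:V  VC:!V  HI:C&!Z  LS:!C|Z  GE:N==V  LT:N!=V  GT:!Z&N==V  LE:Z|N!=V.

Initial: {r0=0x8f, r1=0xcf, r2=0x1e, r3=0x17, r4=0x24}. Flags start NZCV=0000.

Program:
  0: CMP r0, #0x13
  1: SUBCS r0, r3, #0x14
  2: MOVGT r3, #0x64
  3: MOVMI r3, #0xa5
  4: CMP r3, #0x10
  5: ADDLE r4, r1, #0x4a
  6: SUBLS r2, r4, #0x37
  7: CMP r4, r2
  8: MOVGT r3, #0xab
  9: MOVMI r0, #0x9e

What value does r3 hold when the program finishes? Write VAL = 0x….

VAL = 0xab

[0] flags=0011 → (cmp)
[1] flags=0011 CS?T → r0=0x03
[2] flags=0011 GT?F → skip
[3] flags=0011 MI?F → skip
[4] flags=0010 → (cmp)
[5] flags=0010 LE?F → skip
[6] flags=0010 LS?F → skip
[7] flags=0010 → (cmp)
[8] flags=0010 GT?T → r3=0xab
[9] flags=0010 MI?F → skip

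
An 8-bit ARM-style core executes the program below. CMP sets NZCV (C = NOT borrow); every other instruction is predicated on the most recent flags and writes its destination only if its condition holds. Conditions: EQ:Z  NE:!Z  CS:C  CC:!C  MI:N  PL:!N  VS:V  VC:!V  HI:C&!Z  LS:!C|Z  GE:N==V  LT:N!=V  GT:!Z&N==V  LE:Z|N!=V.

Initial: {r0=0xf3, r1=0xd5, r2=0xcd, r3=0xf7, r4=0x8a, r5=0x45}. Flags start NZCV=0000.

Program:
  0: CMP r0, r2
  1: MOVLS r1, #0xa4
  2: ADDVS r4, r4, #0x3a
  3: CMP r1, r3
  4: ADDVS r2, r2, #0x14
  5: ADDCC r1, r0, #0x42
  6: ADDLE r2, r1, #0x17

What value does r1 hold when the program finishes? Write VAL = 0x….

0: ✓ CMP  NZCV=0010
1: · MOVLS
2: · ADDVS
3: ✓ CMP  NZCV=1000
4: · ADDVS
5: ✓ ADDCC  r1←0x35
6: ✓ ADDLE  r2←0x4c

VAL = 0x35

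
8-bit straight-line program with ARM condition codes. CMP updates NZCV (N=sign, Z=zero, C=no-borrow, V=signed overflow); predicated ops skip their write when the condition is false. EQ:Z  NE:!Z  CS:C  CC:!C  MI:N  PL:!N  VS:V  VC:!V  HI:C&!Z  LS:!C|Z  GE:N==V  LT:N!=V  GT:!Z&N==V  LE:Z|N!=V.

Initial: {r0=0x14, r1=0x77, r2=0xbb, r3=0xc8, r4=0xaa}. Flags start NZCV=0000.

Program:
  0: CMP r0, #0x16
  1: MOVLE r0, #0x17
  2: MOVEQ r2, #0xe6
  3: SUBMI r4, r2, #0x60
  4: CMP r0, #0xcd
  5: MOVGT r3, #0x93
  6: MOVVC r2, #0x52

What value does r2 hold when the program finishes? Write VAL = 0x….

VAL = 0x52

[0] flags=1000 → (cmp)
[1] flags=1000 LE?T → r0=0x17
[2] flags=1000 EQ?F → skip
[3] flags=1000 MI?T → r4=0x5b
[4] flags=0000 → (cmp)
[5] flags=0000 GT?T → r3=0x93
[6] flags=0000 VC?T → r2=0x52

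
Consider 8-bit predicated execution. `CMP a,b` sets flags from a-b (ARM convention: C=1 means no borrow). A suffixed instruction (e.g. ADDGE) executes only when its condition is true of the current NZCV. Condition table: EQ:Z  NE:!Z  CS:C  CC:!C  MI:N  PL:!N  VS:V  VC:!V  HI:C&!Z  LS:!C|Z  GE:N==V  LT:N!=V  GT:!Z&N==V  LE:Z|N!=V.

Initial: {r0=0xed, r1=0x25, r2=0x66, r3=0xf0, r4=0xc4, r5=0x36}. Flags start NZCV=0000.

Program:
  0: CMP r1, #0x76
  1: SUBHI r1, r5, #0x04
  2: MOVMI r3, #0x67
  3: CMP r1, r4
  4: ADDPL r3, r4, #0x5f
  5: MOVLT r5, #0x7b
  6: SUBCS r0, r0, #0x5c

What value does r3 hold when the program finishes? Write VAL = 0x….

VAL = 0x23

[0] flags=1000 → (cmp)
[1] flags=1000 HI?F → skip
[2] flags=1000 MI?T → r3=0x67
[3] flags=0000 → (cmp)
[4] flags=0000 PL?T → r3=0x23
[5] flags=0000 LT?F → skip
[6] flags=0000 CS?F → skip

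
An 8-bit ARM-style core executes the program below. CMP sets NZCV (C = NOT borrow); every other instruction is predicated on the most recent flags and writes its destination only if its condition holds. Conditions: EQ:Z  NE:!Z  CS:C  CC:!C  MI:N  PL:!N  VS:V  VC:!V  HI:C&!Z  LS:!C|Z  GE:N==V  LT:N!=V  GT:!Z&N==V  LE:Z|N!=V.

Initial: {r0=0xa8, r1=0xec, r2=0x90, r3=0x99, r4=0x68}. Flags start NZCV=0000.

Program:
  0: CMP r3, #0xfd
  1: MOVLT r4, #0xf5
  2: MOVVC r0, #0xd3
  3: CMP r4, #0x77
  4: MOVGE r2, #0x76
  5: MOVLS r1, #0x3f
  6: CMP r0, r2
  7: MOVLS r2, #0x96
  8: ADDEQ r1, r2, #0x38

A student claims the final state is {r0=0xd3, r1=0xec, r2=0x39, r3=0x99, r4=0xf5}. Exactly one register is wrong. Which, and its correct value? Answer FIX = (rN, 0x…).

0: ✓ CMP  NZCV=1000
1: ✓ MOVLT  r4←0xf5
2: ✓ MOVVC  r0←0xd3
3: ✓ CMP  NZCV=0011
4: · MOVGE
5: · MOVLS
6: ✓ CMP  NZCV=0010
7: · MOVLS
8: · ADDEQ

FIX = (r2, 0x90)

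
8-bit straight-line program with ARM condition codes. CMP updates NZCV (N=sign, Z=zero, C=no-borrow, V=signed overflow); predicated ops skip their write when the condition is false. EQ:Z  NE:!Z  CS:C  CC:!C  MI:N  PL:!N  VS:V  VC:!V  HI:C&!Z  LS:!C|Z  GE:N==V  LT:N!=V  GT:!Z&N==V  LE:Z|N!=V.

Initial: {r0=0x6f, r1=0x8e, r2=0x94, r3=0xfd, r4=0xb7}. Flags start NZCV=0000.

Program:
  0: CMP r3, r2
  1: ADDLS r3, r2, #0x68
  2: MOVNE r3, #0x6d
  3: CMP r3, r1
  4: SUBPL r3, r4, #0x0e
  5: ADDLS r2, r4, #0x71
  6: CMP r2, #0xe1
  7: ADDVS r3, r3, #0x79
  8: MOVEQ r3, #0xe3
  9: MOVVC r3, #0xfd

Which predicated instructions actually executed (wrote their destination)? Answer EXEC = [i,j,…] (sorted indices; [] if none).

0: ✓ CMP  NZCV=0010
1: · ADDLS
2: ✓ MOVNE  r3←0x6d
3: ✓ CMP  NZCV=1001
4: · SUBPL
5: ✓ ADDLS  r2←0x28
6: ✓ CMP  NZCV=0000
7: · ADDVS
8: · MOVEQ
9: ✓ MOVVC  r3←0xfd

EXEC = [2,5,9]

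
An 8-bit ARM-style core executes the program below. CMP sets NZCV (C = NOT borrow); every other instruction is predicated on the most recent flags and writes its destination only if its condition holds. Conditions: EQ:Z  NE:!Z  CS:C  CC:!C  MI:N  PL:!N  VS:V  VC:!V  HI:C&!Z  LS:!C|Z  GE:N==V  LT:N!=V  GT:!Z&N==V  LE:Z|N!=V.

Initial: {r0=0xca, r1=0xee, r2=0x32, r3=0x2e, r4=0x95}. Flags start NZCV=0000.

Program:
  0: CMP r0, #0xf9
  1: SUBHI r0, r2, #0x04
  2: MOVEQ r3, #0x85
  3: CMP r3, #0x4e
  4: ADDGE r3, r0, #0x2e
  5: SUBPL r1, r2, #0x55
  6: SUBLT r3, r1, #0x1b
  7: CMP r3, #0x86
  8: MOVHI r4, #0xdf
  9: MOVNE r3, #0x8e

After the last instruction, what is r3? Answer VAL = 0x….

VAL = 0x8e

0: ✓ CMP  NZCV=1000
1: · SUBHI
2: · MOVEQ
3: ✓ CMP  NZCV=1000
4: · ADDGE
5: · SUBPL
6: ✓ SUBLT  r3←0xd3
7: ✓ CMP  NZCV=0010
8: ✓ MOVHI  r4←0xdf
9: ✓ MOVNE  r3←0x8e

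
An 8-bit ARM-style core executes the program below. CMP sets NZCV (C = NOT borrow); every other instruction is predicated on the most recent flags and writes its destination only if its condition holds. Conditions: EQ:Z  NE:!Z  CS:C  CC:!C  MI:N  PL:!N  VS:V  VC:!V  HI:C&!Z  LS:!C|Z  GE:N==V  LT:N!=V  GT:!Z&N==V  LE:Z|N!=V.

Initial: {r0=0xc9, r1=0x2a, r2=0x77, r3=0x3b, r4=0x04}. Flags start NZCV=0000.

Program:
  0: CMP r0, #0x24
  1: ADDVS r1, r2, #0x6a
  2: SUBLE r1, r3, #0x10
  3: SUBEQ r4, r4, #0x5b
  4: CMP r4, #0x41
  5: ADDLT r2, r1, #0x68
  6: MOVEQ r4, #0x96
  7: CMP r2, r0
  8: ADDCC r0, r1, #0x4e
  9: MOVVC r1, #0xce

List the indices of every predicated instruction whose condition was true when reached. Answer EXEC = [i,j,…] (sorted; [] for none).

0: ✓ CMP  NZCV=1010
1: · ADDVS
2: ✓ SUBLE  r1←0x2b
3: · SUBEQ
4: ✓ CMP  NZCV=1000
5: ✓ ADDLT  r2←0x93
6: · MOVEQ
7: ✓ CMP  NZCV=1000
8: ✓ ADDCC  r0←0x79
9: ✓ MOVVC  r1←0xce

EXEC = [2,5,8,9]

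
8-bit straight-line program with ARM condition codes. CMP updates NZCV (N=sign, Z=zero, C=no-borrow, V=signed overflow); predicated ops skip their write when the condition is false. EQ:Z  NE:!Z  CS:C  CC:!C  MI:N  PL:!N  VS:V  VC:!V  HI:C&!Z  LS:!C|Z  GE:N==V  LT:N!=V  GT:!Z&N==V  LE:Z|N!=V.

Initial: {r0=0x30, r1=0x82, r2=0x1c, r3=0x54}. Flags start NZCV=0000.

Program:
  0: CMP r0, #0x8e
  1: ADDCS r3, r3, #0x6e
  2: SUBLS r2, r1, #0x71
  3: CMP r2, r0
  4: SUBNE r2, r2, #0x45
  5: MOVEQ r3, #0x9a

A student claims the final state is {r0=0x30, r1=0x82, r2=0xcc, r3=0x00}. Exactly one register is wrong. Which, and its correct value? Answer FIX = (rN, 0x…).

[0] flags=1001 → (cmp)
[1] flags=1001 CS?F → skip
[2] flags=1001 LS?T → r2=0x11
[3] flags=1000 → (cmp)
[4] flags=1000 NE?T → r2=0xcc
[5] flags=1000 EQ?F → skip

FIX = (r3, 0x54)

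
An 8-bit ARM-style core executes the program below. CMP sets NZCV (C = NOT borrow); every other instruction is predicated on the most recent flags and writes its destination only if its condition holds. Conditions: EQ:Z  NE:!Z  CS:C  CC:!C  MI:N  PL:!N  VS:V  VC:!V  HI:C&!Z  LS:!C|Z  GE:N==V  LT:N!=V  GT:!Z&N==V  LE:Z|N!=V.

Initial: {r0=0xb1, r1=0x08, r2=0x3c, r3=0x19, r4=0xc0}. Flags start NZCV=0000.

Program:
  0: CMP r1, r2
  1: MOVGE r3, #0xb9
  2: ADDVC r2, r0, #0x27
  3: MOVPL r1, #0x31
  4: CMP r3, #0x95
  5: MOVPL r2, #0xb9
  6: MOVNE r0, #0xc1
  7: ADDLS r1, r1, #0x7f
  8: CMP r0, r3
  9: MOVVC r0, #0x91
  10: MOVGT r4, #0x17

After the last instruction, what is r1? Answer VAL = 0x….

[0] flags=1000 → (cmp)
[1] flags=1000 GE?F → skip
[2] flags=1000 VC?T → r2=0xd8
[3] flags=1000 PL?F → skip
[4] flags=1001 → (cmp)
[5] flags=1001 PL?F → skip
[6] flags=1001 NE?T → r0=0xc1
[7] flags=1001 LS?T → r1=0x87
[8] flags=1010 → (cmp)
[9] flags=1010 VC?T → r0=0x91
[10] flags=1010 GT?F → skip

VAL = 0x87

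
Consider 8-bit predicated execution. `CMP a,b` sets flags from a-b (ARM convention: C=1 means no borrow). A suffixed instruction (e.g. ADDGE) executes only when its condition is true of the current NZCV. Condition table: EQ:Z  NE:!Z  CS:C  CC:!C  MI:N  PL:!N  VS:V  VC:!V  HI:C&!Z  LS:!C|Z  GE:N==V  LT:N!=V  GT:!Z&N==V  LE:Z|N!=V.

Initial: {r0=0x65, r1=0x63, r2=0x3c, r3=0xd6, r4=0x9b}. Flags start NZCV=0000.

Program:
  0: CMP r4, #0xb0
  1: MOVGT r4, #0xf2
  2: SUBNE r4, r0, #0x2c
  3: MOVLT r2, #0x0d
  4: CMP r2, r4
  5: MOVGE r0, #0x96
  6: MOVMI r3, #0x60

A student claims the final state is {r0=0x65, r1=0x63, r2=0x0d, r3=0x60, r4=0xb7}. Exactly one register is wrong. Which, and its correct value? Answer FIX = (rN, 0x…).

FIX = (r4, 0x39)

[0] flags=1000 → (cmp)
[1] flags=1000 GT?F → skip
[2] flags=1000 NE?T → r4=0x39
[3] flags=1000 LT?T → r2=0x0d
[4] flags=1000 → (cmp)
[5] flags=1000 GE?F → skip
[6] flags=1000 MI?T → r3=0x60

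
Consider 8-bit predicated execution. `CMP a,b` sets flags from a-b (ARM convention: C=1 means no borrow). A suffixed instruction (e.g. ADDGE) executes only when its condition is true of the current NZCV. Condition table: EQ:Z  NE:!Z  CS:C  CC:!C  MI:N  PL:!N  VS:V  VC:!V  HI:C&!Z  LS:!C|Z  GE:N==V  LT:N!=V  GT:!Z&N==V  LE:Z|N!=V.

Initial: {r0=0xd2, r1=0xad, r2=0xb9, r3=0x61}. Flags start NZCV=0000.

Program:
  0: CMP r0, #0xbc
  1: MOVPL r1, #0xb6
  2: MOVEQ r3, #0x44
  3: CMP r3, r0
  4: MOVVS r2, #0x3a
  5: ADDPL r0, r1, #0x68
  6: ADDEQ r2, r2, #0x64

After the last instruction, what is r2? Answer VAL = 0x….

0: ✓ CMP  NZCV=0010
1: ✓ MOVPL  r1←0xb6
2: · MOVEQ
3: ✓ CMP  NZCV=1001
4: ✓ MOVVS  r2←0x3a
5: · ADDPL
6: · ADDEQ

VAL = 0x3a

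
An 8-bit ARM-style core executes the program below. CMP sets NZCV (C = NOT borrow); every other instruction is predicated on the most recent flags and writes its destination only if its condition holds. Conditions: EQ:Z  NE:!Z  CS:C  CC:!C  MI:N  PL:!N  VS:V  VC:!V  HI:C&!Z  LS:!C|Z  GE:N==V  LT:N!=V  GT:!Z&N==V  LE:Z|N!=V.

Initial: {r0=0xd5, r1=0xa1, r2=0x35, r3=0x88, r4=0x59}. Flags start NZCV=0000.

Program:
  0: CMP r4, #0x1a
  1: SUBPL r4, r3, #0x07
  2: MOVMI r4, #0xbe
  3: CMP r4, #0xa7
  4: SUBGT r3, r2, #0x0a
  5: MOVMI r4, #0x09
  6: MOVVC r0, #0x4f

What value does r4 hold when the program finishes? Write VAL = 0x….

0: ✓ CMP  NZCV=0010
1: ✓ SUBPL  r4←0x81
2: · MOVMI
3: ✓ CMP  NZCV=1000
4: · SUBGT
5: ✓ MOVMI  r4←0x09
6: ✓ MOVVC  r0←0x4f

VAL = 0x09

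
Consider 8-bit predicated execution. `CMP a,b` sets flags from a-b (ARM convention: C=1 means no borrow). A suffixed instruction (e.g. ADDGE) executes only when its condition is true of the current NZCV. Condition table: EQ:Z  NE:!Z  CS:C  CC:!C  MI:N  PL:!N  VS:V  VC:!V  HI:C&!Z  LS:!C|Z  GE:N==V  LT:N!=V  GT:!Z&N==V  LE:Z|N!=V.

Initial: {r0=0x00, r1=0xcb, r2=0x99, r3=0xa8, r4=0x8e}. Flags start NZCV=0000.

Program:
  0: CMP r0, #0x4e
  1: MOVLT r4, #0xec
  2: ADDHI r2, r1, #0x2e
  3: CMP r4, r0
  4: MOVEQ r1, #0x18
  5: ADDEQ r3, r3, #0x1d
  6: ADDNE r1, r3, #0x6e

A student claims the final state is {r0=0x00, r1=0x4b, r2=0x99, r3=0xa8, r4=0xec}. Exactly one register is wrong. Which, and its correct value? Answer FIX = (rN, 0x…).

[0] flags=1000 → (cmp)
[1] flags=1000 LT?T → r4=0xec
[2] flags=1000 HI?F → skip
[3] flags=1010 → (cmp)
[4] flags=1010 EQ?F → skip
[5] flags=1010 EQ?F → skip
[6] flags=1010 NE?T → r1=0x16

FIX = (r1, 0x16)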